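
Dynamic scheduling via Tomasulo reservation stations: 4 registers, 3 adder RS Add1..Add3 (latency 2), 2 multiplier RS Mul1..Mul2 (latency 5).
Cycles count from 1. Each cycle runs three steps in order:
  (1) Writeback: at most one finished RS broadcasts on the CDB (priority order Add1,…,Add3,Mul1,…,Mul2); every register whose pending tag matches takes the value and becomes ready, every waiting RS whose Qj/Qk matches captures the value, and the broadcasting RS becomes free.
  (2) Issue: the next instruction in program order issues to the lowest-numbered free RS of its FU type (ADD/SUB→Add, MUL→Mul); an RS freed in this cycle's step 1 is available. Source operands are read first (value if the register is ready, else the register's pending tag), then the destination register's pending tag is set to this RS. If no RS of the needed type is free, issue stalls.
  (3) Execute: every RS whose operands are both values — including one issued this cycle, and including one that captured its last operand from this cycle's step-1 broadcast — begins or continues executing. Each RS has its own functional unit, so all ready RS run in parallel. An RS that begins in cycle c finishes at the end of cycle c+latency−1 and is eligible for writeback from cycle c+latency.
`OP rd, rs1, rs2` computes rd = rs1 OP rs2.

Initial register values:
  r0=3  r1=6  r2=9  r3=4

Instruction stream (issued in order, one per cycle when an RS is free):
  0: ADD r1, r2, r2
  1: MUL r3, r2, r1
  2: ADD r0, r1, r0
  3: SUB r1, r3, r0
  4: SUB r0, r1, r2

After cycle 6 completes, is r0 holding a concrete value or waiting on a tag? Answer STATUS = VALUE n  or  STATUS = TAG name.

STATUS = TAG Add1

  c1: issue ADD r1<-Add1  regs: r0:3,r1:Add1,r2:9,r3:4
  c2: issue MUL r3<-Mul1  regs: r0:3,r1:Add1,r2:9,r3:Mul1
  c3: CDB Add1=18; issue ADD r0<-Add1  regs: r0:Add1,r1:18,r2:9,r3:Mul1
  c4: issue SUB r1<-Add2  regs: r0:Add1,r1:Add2,r2:9,r3:Mul1
  c5: CDB Add1=21; issue SUB r0<-Add1  regs: r0:Add1,r1:Add2,r2:9,r3:Mul1
  c6: -  regs: r0:Add1,r1:Add2,r2:9,r3:Mul1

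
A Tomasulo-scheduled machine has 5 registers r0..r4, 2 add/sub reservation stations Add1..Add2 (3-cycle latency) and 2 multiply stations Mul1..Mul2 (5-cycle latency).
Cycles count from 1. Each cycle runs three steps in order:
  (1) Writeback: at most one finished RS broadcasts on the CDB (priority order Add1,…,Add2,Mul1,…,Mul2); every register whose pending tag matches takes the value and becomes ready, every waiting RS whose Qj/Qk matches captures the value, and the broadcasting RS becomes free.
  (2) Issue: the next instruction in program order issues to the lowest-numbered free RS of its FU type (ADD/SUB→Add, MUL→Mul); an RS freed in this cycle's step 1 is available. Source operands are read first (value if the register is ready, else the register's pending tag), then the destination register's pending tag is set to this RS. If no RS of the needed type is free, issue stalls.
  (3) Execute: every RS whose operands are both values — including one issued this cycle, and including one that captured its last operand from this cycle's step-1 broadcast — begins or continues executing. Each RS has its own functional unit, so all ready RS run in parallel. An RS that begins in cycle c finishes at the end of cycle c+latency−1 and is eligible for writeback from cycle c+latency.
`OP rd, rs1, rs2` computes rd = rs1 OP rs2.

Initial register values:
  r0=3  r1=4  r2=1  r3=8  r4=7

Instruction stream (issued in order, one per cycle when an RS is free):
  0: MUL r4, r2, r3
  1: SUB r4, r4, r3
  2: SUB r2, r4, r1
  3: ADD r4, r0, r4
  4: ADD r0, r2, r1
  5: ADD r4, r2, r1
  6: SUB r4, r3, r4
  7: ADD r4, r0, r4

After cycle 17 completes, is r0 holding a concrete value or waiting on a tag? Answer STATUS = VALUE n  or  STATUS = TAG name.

  c1: issue MUL r4<-Mul1  regs: r0:3,r1:4,r2:1,r3:8,r4:Mul1
  c2: issue SUB r4<-Add1  regs: r0:3,r1:4,r2:1,r3:8,r4:Add1
  c3: issue SUB r2<-Add2  regs: r0:3,r1:4,r2:Add2,r3:8,r4:Add1
  c4: stall  regs: r0:3,r1:4,r2:Add2,r3:8,r4:Add1
  c5: stall  regs: r0:3,r1:4,r2:Add2,r3:8,r4:Add1
  c6: CDB Mul1=8; stall  regs: r0:3,r1:4,r2:Add2,r3:8,r4:Add1
  c7: stall  regs: r0:3,r1:4,r2:Add2,r3:8,r4:Add1
  c8: stall  regs: r0:3,r1:4,r2:Add2,r3:8,r4:Add1
  c9: CDB Add1=0; issue ADD r4<-Add1  regs: r0:3,r1:4,r2:Add2,r3:8,r4:Add1
  c10: stall  regs: r0:3,r1:4,r2:Add2,r3:8,r4:Add1
  c11: stall  regs: r0:3,r1:4,r2:Add2,r3:8,r4:Add1
  c12: CDB Add1=3; issue ADD r0<-Add1  regs: r0:Add1,r1:4,r2:Add2,r3:8,r4:3
  c13: CDB Add2=-4; issue ADD r4<-Add2  regs: r0:Add1,r1:4,r2:-4,r3:8,r4:Add2
  c14: stall  regs: r0:Add1,r1:4,r2:-4,r3:8,r4:Add2
  c15: stall  regs: r0:Add1,r1:4,r2:-4,r3:8,r4:Add2
  c16: CDB Add1=0; issue SUB r4<-Add1  regs: r0:0,r1:4,r2:-4,r3:8,r4:Add1
  c17: CDB Add2=0; issue ADD r4<-Add2  regs: r0:0,r1:4,r2:-4,r3:8,r4:Add2

STATUS = VALUE 0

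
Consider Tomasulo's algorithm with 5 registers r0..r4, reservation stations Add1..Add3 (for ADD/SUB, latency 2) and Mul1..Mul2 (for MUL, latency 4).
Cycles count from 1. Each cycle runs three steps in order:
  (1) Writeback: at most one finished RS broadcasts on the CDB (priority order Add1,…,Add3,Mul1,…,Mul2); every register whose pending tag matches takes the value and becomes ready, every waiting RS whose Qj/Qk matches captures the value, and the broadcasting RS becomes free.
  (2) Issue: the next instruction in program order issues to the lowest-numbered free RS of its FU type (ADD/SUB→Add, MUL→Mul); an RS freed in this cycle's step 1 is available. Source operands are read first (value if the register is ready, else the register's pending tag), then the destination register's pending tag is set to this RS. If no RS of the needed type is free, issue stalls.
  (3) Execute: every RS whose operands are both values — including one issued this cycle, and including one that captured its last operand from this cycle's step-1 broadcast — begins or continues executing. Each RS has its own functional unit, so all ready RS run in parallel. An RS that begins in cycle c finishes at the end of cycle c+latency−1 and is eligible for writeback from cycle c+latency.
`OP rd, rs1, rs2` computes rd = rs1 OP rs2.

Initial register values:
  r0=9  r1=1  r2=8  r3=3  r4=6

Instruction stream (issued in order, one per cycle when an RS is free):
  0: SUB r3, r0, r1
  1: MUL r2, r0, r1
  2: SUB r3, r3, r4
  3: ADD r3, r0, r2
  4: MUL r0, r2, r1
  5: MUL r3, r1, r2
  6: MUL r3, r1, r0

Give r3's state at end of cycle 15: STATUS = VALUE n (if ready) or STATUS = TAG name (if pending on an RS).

STATUS = VALUE 9

c1: issue SUB r3<-Add1 | r0:9,r1:1,r2:8,r3:Add1,r4:6
c2: issue MUL r2<-Mul1 | r0:9,r1:1,r2:Mul1,r3:Add1,r4:6
c3: CDB Add1=8; issue SUB r3<-Add1 | r0:9,r1:1,r2:Mul1,r3:Add1,r4:6
c4: issue ADD r3<-Add2 | r0:9,r1:1,r2:Mul1,r3:Add2,r4:6
c5: CDB Add1=2; issue MUL r0<-Mul2 | r0:Mul2,r1:1,r2:Mul1,r3:Add2,r4:6
c6: CDB Mul1=9; issue MUL r3<-Mul1 | r0:Mul2,r1:1,r2:9,r3:Mul1,r4:6
c7: stall | r0:Mul2,r1:1,r2:9,r3:Mul1,r4:6
c8: CDB Add2=18; stall | r0:Mul2,r1:1,r2:9,r3:Mul1,r4:6
c9: stall | r0:Mul2,r1:1,r2:9,r3:Mul1,r4:6
c10: CDB Mul1=9; issue MUL r3<-Mul1 | r0:Mul2,r1:1,r2:9,r3:Mul1,r4:6
c11: CDB Mul2=9 | r0:9,r1:1,r2:9,r3:Mul1,r4:6
c12: - | r0:9,r1:1,r2:9,r3:Mul1,r4:6
c13: - | r0:9,r1:1,r2:9,r3:Mul1,r4:6
c14: - | r0:9,r1:1,r2:9,r3:Mul1,r4:6
c15: CDB Mul1=9 | r0:9,r1:1,r2:9,r3:9,r4:6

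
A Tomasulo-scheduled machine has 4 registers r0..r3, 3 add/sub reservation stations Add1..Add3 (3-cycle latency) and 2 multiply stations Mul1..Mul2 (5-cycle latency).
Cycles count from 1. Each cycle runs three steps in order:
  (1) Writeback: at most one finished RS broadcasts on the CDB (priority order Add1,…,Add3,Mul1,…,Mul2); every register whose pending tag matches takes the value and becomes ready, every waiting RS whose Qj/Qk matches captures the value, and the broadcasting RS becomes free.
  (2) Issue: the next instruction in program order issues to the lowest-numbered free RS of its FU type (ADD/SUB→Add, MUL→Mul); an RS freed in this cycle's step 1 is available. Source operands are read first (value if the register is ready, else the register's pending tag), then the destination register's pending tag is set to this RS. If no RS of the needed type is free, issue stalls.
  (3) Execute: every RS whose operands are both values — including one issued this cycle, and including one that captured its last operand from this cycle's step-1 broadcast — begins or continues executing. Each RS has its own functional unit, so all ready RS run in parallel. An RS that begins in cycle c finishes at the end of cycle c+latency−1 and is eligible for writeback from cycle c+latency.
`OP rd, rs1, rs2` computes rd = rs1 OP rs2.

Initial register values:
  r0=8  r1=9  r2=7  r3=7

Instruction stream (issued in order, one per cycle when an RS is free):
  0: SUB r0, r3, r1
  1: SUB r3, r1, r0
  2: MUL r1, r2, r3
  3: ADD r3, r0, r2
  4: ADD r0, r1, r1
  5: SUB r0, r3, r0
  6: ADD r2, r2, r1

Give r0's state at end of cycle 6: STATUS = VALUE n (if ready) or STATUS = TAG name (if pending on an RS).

cycle 1: issue SUB r0<-Add1 // r0:Add1,r1:9,r2:7,r3:7
cycle 2: issue SUB r3<-Add2 // r0:Add1,r1:9,r2:7,r3:Add2
cycle 3: issue MUL r1<-Mul1 // r0:Add1,r1:Mul1,r2:7,r3:Add2
cycle 4: CDB Add1=-2; issue ADD r3<-Add1 // r0:-2,r1:Mul1,r2:7,r3:Add1
cycle 5: issue ADD r0<-Add3 // r0:Add3,r1:Mul1,r2:7,r3:Add1
cycle 6: stall // r0:Add3,r1:Mul1,r2:7,r3:Add1

STATUS = TAG Add3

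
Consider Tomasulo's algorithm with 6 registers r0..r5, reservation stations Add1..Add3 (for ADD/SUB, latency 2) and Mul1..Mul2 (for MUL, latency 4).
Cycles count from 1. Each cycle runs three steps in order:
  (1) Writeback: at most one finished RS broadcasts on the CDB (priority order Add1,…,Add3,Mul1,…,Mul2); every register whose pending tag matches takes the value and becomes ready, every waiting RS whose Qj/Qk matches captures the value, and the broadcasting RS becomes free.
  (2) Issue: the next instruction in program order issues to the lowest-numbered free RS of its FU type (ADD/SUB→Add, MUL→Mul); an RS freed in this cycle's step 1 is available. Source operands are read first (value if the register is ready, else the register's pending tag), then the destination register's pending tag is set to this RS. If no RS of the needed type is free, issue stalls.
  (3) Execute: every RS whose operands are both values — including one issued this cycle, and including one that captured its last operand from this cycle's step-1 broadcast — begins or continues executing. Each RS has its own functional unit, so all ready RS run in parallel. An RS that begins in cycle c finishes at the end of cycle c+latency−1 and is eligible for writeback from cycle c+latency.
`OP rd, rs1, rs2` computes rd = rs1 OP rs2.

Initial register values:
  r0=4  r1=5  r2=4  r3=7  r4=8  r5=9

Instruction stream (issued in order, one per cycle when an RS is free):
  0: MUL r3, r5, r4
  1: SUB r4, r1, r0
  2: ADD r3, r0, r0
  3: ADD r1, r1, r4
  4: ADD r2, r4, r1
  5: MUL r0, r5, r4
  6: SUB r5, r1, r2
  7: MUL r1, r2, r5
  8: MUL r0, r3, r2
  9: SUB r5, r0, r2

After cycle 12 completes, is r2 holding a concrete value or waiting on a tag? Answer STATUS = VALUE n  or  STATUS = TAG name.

STATUS = VALUE 7

cycle 1: issue MUL r3<-Mul1 // r0:4,r1:5,r2:4,r3:Mul1,r4:8,r5:9
cycle 2: issue SUB r4<-Add1 // r0:4,r1:5,r2:4,r3:Mul1,r4:Add1,r5:9
cycle 3: issue ADD r3<-Add2 // r0:4,r1:5,r2:4,r3:Add2,r4:Add1,r5:9
cycle 4: CDB Add1=1; issue ADD r1<-Add1 // r0:4,r1:Add1,r2:4,r3:Add2,r4:1,r5:9
cycle 5: CDB Add2=8; issue ADD r2<-Add2 // r0:4,r1:Add1,r2:Add2,r3:8,r4:1,r5:9
cycle 6: CDB Add1=6; issue MUL r0<-Mul2 // r0:Mul2,r1:6,r2:Add2,r3:8,r4:1,r5:9
cycle 7: CDB Mul1=72; issue SUB r5<-Add1 // r0:Mul2,r1:6,r2:Add2,r3:8,r4:1,r5:Add1
cycle 8: CDB Add2=7; issue MUL r1<-Mul1 // r0:Mul2,r1:Mul1,r2:7,r3:8,r4:1,r5:Add1
cycle 9: stall // r0:Mul2,r1:Mul1,r2:7,r3:8,r4:1,r5:Add1
cycle 10: CDB Add1=-1; stall // r0:Mul2,r1:Mul1,r2:7,r3:8,r4:1,r5:-1
cycle 11: CDB Mul2=9; issue MUL r0<-Mul2 // r0:Mul2,r1:Mul1,r2:7,r3:8,r4:1,r5:-1
cycle 12: issue SUB r5<-Add1 // r0:Mul2,r1:Mul1,r2:7,r3:8,r4:1,r5:Add1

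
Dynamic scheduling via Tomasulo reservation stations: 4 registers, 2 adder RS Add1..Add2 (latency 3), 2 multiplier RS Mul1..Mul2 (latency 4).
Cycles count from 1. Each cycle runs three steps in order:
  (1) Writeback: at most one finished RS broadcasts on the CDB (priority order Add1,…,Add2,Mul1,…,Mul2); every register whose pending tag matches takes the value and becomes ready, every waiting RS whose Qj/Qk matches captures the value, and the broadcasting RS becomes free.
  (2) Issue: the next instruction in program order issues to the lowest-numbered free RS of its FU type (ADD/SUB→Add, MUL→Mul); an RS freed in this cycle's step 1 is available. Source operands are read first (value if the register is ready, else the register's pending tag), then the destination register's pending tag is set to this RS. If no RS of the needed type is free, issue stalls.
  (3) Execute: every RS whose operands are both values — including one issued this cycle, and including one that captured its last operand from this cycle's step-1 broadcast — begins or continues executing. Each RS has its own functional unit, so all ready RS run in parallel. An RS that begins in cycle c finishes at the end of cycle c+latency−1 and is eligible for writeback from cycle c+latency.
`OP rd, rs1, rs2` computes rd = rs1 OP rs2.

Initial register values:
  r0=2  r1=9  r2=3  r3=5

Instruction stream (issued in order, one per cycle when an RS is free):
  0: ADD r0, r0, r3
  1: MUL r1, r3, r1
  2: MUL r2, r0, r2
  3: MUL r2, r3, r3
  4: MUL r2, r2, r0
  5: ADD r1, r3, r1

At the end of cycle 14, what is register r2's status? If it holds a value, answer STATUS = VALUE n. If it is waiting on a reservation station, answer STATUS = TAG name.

STATUS = VALUE 175

c1: issue ADD r0<-Add1 | r0:Add1,r1:9,r2:3,r3:5
c2: issue MUL r1<-Mul1 | r0:Add1,r1:Mul1,r2:3,r3:5
c3: issue MUL r2<-Mul2 | r0:Add1,r1:Mul1,r2:Mul2,r3:5
c4: CDB Add1=7; stall | r0:7,r1:Mul1,r2:Mul2,r3:5
c5: stall | r0:7,r1:Mul1,r2:Mul2,r3:5
c6: CDB Mul1=45; issue MUL r2<-Mul1 | r0:7,r1:45,r2:Mul1,r3:5
c7: stall | r0:7,r1:45,r2:Mul1,r3:5
c8: CDB Mul2=21; issue MUL r2<-Mul2 | r0:7,r1:45,r2:Mul2,r3:5
c9: issue ADD r1<-Add1 | r0:7,r1:Add1,r2:Mul2,r3:5
c10: CDB Mul1=25 | r0:7,r1:Add1,r2:Mul2,r3:5
c11: - | r0:7,r1:Add1,r2:Mul2,r3:5
c12: CDB Add1=50 | r0:7,r1:50,r2:Mul2,r3:5
c13: - | r0:7,r1:50,r2:Mul2,r3:5
c14: CDB Mul2=175 | r0:7,r1:50,r2:175,r3:5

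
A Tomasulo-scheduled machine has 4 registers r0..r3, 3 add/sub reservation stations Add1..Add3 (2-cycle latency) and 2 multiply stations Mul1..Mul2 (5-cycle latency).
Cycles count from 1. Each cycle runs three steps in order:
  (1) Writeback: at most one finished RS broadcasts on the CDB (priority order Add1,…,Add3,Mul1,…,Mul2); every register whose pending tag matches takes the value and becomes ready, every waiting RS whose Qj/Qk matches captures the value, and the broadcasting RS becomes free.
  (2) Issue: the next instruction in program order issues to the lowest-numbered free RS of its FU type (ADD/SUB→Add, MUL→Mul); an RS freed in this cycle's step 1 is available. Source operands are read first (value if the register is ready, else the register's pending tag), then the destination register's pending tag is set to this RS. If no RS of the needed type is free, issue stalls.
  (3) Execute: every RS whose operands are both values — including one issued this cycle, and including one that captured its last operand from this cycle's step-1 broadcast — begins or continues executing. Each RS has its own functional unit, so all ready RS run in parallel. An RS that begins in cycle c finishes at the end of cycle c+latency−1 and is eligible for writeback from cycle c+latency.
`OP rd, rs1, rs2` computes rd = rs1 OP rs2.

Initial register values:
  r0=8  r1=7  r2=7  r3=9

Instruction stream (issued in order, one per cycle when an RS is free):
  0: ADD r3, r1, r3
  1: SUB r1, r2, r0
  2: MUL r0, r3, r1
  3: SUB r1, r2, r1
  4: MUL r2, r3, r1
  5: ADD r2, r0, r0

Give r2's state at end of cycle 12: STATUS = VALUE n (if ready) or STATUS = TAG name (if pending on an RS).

  c1: issue ADD r3<-Add1  regs: r0:8,r1:7,r2:7,r3:Add1
  c2: issue SUB r1<-Add2  regs: r0:8,r1:Add2,r2:7,r3:Add1
  c3: CDB Add1=16; issue MUL r0<-Mul1  regs: r0:Mul1,r1:Add2,r2:7,r3:16
  c4: CDB Add2=-1; issue SUB r1<-Add1  regs: r0:Mul1,r1:Add1,r2:7,r3:16
  c5: issue MUL r2<-Mul2  regs: r0:Mul1,r1:Add1,r2:Mul2,r3:16
  c6: CDB Add1=8; issue ADD r2<-Add1  regs: r0:Mul1,r1:8,r2:Add1,r3:16
  c7: -  regs: r0:Mul1,r1:8,r2:Add1,r3:16
  c8: -  regs: r0:Mul1,r1:8,r2:Add1,r3:16
  c9: CDB Mul1=-16  regs: r0:-16,r1:8,r2:Add1,r3:16
  c10: -  regs: r0:-16,r1:8,r2:Add1,r3:16
  c11: CDB Add1=-32  regs: r0:-16,r1:8,r2:-32,r3:16
  c12: CDB Mul2=128  regs: r0:-16,r1:8,r2:-32,r3:16

STATUS = VALUE -32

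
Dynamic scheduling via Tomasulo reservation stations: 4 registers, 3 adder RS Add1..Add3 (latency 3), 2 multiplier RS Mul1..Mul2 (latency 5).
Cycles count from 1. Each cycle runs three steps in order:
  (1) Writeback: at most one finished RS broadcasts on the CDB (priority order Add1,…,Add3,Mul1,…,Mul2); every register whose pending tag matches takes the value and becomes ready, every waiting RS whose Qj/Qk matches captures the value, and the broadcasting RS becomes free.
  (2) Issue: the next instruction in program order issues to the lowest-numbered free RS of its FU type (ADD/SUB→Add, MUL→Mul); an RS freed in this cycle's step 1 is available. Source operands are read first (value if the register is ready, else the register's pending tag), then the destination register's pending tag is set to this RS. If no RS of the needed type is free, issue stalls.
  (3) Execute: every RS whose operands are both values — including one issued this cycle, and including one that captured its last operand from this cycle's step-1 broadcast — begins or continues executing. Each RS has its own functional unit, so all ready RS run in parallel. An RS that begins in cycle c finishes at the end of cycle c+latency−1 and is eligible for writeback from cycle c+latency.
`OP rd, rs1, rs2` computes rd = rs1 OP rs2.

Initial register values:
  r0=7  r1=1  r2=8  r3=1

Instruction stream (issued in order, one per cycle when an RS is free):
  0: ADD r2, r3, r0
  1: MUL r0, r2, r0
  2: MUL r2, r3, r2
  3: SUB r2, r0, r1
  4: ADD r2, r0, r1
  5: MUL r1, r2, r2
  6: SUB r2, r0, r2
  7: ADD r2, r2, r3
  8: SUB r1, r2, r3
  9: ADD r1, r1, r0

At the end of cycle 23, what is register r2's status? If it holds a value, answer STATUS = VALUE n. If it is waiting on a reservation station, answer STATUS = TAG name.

STATUS = VALUE 0

c1: issue ADD r2<-Add1 | r0:7,r1:1,r2:Add1,r3:1
c2: issue MUL r0<-Mul1 | r0:Mul1,r1:1,r2:Add1,r3:1
c3: issue MUL r2<-Mul2 | r0:Mul1,r1:1,r2:Mul2,r3:1
c4: CDB Add1=8; issue SUB r2<-Add1 | r0:Mul1,r1:1,r2:Add1,r3:1
c5: issue ADD r2<-Add2 | r0:Mul1,r1:1,r2:Add2,r3:1
c6: stall | r0:Mul1,r1:1,r2:Add2,r3:1
c7: stall | r0:Mul1,r1:1,r2:Add2,r3:1
c8: stall | r0:Mul1,r1:1,r2:Add2,r3:1
c9: CDB Mul1=56; issue MUL r1<-Mul1 | r0:56,r1:Mul1,r2:Add2,r3:1
c10: CDB Mul2=8; issue SUB r2<-Add3 | r0:56,r1:Mul1,r2:Add3,r3:1
c11: stall | r0:56,r1:Mul1,r2:Add3,r3:1
c12: CDB Add1=55; issue ADD r2<-Add1 | r0:56,r1:Mul1,r2:Add1,r3:1
c13: CDB Add2=57; issue SUB r1<-Add2 | r0:56,r1:Add2,r2:Add1,r3:1
c14: stall | r0:56,r1:Add2,r2:Add1,r3:1
c15: stall | r0:56,r1:Add2,r2:Add1,r3:1
c16: CDB Add3=-1; issue ADD r1<-Add3 | r0:56,r1:Add3,r2:Add1,r3:1
c17: - | r0:56,r1:Add3,r2:Add1,r3:1
c18: CDB Mul1=3249 | r0:56,r1:Add3,r2:Add1,r3:1
c19: CDB Add1=0 | r0:56,r1:Add3,r2:0,r3:1
c20: - | r0:56,r1:Add3,r2:0,r3:1
c21: - | r0:56,r1:Add3,r2:0,r3:1
c22: CDB Add2=-1 | r0:56,r1:Add3,r2:0,r3:1
c23: - | r0:56,r1:Add3,r2:0,r3:1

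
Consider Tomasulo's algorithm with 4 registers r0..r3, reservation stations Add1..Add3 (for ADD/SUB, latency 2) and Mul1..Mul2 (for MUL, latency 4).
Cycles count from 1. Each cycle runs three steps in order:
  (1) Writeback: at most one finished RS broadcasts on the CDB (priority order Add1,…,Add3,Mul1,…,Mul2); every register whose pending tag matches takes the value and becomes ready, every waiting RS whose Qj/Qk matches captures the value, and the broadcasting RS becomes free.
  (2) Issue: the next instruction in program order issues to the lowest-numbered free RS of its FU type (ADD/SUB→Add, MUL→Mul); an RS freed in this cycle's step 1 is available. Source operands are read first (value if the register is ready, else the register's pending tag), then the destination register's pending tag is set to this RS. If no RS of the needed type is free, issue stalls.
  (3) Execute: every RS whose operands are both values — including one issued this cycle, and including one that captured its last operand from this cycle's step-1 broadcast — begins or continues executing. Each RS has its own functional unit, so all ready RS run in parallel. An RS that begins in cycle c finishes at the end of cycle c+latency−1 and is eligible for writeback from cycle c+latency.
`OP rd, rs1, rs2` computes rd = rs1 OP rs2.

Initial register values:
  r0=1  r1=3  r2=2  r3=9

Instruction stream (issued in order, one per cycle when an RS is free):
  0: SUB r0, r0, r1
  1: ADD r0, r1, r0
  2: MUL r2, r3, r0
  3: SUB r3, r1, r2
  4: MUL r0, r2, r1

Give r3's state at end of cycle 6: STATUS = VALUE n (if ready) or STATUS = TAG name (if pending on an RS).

STATUS = TAG Add1

cycle 1: issue SUB r0<-Add1 // r0:Add1,r1:3,r2:2,r3:9
cycle 2: issue ADD r0<-Add2 // r0:Add2,r1:3,r2:2,r3:9
cycle 3: CDB Add1=-2; issue MUL r2<-Mul1 // r0:Add2,r1:3,r2:Mul1,r3:9
cycle 4: issue SUB r3<-Add1 // r0:Add2,r1:3,r2:Mul1,r3:Add1
cycle 5: CDB Add2=1; issue MUL r0<-Mul2 // r0:Mul2,r1:3,r2:Mul1,r3:Add1
cycle 6: - // r0:Mul2,r1:3,r2:Mul1,r3:Add1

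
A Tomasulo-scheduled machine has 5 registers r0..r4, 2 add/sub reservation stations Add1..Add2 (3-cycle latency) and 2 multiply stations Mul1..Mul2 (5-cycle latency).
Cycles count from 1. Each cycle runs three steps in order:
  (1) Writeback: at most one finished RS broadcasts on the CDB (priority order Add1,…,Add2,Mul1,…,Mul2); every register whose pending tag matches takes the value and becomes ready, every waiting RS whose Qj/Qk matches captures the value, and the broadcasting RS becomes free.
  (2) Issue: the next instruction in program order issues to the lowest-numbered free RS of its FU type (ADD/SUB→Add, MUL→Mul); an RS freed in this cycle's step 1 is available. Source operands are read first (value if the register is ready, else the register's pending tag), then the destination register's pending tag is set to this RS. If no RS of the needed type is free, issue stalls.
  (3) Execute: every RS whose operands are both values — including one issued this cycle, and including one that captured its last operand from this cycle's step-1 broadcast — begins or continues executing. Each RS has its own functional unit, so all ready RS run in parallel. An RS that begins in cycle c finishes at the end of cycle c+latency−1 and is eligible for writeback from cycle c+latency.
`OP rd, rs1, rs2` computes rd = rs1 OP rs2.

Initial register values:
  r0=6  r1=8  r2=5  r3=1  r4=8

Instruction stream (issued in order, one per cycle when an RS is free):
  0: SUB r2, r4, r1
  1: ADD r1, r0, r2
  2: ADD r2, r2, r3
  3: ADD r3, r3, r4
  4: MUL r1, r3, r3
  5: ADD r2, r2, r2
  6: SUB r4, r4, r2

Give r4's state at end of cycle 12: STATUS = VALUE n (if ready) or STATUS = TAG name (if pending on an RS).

cycle 1: issue SUB r2<-Add1 // r0:6,r1:8,r2:Add1,r3:1,r4:8
cycle 2: issue ADD r1<-Add2 // r0:6,r1:Add2,r2:Add1,r3:1,r4:8
cycle 3: stall // r0:6,r1:Add2,r2:Add1,r3:1,r4:8
cycle 4: CDB Add1=0; issue ADD r2<-Add1 // r0:6,r1:Add2,r2:Add1,r3:1,r4:8
cycle 5: stall // r0:6,r1:Add2,r2:Add1,r3:1,r4:8
cycle 6: stall // r0:6,r1:Add2,r2:Add1,r3:1,r4:8
cycle 7: CDB Add1=1; issue ADD r3<-Add1 // r0:6,r1:Add2,r2:1,r3:Add1,r4:8
cycle 8: CDB Add2=6; issue MUL r1<-Mul1 // r0:6,r1:Mul1,r2:1,r3:Add1,r4:8
cycle 9: issue ADD r2<-Add2 // r0:6,r1:Mul1,r2:Add2,r3:Add1,r4:8
cycle 10: CDB Add1=9; issue SUB r4<-Add1 // r0:6,r1:Mul1,r2:Add2,r3:9,r4:Add1
cycle 11: - // r0:6,r1:Mul1,r2:Add2,r3:9,r4:Add1
cycle 12: CDB Add2=2 // r0:6,r1:Mul1,r2:2,r3:9,r4:Add1

STATUS = TAG Add1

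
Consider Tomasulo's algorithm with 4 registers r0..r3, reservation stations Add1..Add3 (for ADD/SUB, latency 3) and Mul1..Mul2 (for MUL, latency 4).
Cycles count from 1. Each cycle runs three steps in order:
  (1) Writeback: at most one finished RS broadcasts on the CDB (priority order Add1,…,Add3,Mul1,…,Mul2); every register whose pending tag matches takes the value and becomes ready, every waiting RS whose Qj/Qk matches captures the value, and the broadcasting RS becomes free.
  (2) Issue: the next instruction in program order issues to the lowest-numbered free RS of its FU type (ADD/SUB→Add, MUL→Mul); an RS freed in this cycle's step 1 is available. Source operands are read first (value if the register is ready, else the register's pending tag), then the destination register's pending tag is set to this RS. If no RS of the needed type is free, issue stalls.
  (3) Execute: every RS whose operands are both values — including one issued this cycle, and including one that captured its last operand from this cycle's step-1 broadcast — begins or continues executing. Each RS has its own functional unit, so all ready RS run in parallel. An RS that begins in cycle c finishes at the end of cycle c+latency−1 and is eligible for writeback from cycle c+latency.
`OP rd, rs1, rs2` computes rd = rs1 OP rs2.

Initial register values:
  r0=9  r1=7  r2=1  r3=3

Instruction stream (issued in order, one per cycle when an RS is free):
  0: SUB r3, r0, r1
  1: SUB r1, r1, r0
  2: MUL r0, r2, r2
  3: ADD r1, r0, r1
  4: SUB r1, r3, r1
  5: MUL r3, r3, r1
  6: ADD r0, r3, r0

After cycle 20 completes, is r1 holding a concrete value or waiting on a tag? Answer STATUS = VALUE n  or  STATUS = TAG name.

  c1: issue SUB r3<-Add1  regs: r0:9,r1:7,r2:1,r3:Add1
  c2: issue SUB r1<-Add2  regs: r0:9,r1:Add2,r2:1,r3:Add1
  c3: issue MUL r0<-Mul1  regs: r0:Mul1,r1:Add2,r2:1,r3:Add1
  c4: CDB Add1=2; issue ADD r1<-Add1  regs: r0:Mul1,r1:Add1,r2:1,r3:2
  c5: CDB Add2=-2; issue SUB r1<-Add2  regs: r0:Mul1,r1:Add2,r2:1,r3:2
  c6: issue MUL r3<-Mul2  regs: r0:Mul1,r1:Add2,r2:1,r3:Mul2
  c7: CDB Mul1=1; issue ADD r0<-Add3  regs: r0:Add3,r1:Add2,r2:1,r3:Mul2
  c8: -  regs: r0:Add3,r1:Add2,r2:1,r3:Mul2
  c9: -  regs: r0:Add3,r1:Add2,r2:1,r3:Mul2
  c10: CDB Add1=-1  regs: r0:Add3,r1:Add2,r2:1,r3:Mul2
  c11: -  regs: r0:Add3,r1:Add2,r2:1,r3:Mul2
  c12: -  regs: r0:Add3,r1:Add2,r2:1,r3:Mul2
  c13: CDB Add2=3  regs: r0:Add3,r1:3,r2:1,r3:Mul2
  c14: -  regs: r0:Add3,r1:3,r2:1,r3:Mul2
  c15: -  regs: r0:Add3,r1:3,r2:1,r3:Mul2
  c16: -  regs: r0:Add3,r1:3,r2:1,r3:Mul2
  c17: CDB Mul2=6  regs: r0:Add3,r1:3,r2:1,r3:6
  c18: -  regs: r0:Add3,r1:3,r2:1,r3:6
  c19: -  regs: r0:Add3,r1:3,r2:1,r3:6
  c20: CDB Add3=7  regs: r0:7,r1:3,r2:1,r3:6

STATUS = VALUE 3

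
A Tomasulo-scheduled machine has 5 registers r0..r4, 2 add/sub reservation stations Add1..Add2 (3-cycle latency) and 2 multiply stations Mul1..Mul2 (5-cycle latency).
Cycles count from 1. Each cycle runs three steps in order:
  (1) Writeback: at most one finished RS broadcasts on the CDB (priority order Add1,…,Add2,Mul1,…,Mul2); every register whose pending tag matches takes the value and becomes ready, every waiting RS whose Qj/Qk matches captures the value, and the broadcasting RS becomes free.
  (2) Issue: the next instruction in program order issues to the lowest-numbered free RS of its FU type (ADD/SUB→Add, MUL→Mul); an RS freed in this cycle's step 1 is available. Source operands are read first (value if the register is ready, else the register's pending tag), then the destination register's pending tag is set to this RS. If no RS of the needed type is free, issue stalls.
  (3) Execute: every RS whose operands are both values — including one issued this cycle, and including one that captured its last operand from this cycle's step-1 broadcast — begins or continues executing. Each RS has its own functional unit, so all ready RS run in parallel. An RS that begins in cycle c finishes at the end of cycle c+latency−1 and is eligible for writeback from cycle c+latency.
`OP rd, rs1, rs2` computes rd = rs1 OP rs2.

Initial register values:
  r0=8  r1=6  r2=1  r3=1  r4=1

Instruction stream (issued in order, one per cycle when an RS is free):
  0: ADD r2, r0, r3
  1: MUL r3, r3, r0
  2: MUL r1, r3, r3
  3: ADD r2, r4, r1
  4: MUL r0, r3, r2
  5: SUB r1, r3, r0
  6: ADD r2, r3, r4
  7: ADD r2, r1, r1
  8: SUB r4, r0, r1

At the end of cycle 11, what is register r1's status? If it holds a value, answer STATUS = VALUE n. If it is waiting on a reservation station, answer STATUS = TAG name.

c1: issue ADD r2<-Add1 | r0:8,r1:6,r2:Add1,r3:1,r4:1
c2: issue MUL r3<-Mul1 | r0:8,r1:6,r2:Add1,r3:Mul1,r4:1
c3: issue MUL r1<-Mul2 | r0:8,r1:Mul2,r2:Add1,r3:Mul1,r4:1
c4: CDB Add1=9; issue ADD r2<-Add1 | r0:8,r1:Mul2,r2:Add1,r3:Mul1,r4:1
c5: stall | r0:8,r1:Mul2,r2:Add1,r3:Mul1,r4:1
c6: stall | r0:8,r1:Mul2,r2:Add1,r3:Mul1,r4:1
c7: CDB Mul1=8; issue MUL r0<-Mul1 | r0:Mul1,r1:Mul2,r2:Add1,r3:8,r4:1
c8: issue SUB r1<-Add2 | r0:Mul1,r1:Add2,r2:Add1,r3:8,r4:1
c9: stall | r0:Mul1,r1:Add2,r2:Add1,r3:8,r4:1
c10: stall | r0:Mul1,r1:Add2,r2:Add1,r3:8,r4:1
c11: stall | r0:Mul1,r1:Add2,r2:Add1,r3:8,r4:1

STATUS = TAG Add2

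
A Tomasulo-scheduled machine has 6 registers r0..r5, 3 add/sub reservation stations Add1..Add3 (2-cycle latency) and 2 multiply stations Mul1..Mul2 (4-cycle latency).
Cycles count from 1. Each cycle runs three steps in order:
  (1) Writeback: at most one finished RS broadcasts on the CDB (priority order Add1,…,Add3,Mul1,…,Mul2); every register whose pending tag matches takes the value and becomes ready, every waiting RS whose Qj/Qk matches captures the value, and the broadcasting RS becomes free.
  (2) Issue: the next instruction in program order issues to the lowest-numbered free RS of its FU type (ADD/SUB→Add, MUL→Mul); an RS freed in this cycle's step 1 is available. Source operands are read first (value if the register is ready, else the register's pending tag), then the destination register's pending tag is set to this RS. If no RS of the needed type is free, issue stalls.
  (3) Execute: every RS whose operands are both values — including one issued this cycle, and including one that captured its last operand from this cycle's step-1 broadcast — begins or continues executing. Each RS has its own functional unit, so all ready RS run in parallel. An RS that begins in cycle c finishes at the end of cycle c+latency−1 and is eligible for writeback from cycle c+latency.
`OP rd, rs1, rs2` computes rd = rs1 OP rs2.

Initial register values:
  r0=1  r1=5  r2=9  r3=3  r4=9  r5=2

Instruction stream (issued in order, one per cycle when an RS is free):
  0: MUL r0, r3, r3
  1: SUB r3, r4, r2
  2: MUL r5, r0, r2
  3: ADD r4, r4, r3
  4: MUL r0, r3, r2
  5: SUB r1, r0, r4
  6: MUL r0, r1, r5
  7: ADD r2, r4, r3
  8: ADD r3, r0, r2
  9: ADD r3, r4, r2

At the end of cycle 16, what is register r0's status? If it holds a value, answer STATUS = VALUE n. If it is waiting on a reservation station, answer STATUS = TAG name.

STATUS = VALUE -729

  c1: issue MUL r0<-Mul1  regs: r0:Mul1,r1:5,r2:9,r3:3,r4:9,r5:2
  c2: issue SUB r3<-Add1  regs: r0:Mul1,r1:5,r2:9,r3:Add1,r4:9,r5:2
  c3: issue MUL r5<-Mul2  regs: r0:Mul1,r1:5,r2:9,r3:Add1,r4:9,r5:Mul2
  c4: CDB Add1=0; issue ADD r4<-Add1  regs: r0:Mul1,r1:5,r2:9,r3:0,r4:Add1,r5:Mul2
  c5: CDB Mul1=9; issue MUL r0<-Mul1  regs: r0:Mul1,r1:5,r2:9,r3:0,r4:Add1,r5:Mul2
  c6: CDB Add1=9; issue SUB r1<-Add1  regs: r0:Mul1,r1:Add1,r2:9,r3:0,r4:9,r5:Mul2
  c7: stall  regs: r0:Mul1,r1:Add1,r2:9,r3:0,r4:9,r5:Mul2
  c8: stall  regs: r0:Mul1,r1:Add1,r2:9,r3:0,r4:9,r5:Mul2
  c9: CDB Mul1=0; issue MUL r0<-Mul1  regs: r0:Mul1,r1:Add1,r2:9,r3:0,r4:9,r5:Mul2
  c10: CDB Mul2=81; issue ADD r2<-Add2  regs: r0:Mul1,r1:Add1,r2:Add2,r3:0,r4:9,r5:81
  c11: CDB Add1=-9; issue ADD r3<-Add1  regs: r0:Mul1,r1:-9,r2:Add2,r3:Add1,r4:9,r5:81
  c12: CDB Add2=9; issue ADD r3<-Add2  regs: r0:Mul1,r1:-9,r2:9,r3:Add2,r4:9,r5:81
  c13: -  regs: r0:Mul1,r1:-9,r2:9,r3:Add2,r4:9,r5:81
  c14: CDB Add2=18  regs: r0:Mul1,r1:-9,r2:9,r3:18,r4:9,r5:81
  c15: CDB Mul1=-729  regs: r0:-729,r1:-9,r2:9,r3:18,r4:9,r5:81
  c16: -  regs: r0:-729,r1:-9,r2:9,r3:18,r4:9,r5:81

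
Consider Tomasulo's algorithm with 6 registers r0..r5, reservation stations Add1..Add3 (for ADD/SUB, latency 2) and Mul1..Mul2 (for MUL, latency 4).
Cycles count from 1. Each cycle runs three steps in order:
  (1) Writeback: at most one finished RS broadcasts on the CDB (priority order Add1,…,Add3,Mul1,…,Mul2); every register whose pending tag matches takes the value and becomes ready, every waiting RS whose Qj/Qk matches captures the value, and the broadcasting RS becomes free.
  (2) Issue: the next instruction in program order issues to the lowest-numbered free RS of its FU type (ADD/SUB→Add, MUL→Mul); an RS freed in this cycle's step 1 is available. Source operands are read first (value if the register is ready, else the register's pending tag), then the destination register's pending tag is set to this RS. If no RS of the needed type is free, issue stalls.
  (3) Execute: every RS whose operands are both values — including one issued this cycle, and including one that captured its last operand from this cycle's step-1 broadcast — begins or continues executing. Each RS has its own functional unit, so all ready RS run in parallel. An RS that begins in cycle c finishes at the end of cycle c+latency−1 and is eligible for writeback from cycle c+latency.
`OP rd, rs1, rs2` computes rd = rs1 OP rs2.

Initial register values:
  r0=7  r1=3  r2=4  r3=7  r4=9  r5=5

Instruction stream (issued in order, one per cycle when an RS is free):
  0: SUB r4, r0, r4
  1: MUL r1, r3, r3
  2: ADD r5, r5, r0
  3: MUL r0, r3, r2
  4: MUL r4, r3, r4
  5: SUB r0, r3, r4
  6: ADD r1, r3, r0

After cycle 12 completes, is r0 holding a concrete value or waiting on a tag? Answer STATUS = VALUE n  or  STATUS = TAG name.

  c1: issue SUB r4<-Add1  regs: r0:7,r1:3,r2:4,r3:7,r4:Add1,r5:5
  c2: issue MUL r1<-Mul1  regs: r0:7,r1:Mul1,r2:4,r3:7,r4:Add1,r5:5
  c3: CDB Add1=-2; issue ADD r5<-Add1  regs: r0:7,r1:Mul1,r2:4,r3:7,r4:-2,r5:Add1
  c4: issue MUL r0<-Mul2  regs: r0:Mul2,r1:Mul1,r2:4,r3:7,r4:-2,r5:Add1
  c5: CDB Add1=12; stall  regs: r0:Mul2,r1:Mul1,r2:4,r3:7,r4:-2,r5:12
  c6: CDB Mul1=49; issue MUL r4<-Mul1  regs: r0:Mul2,r1:49,r2:4,r3:7,r4:Mul1,r5:12
  c7: issue SUB r0<-Add1  regs: r0:Add1,r1:49,r2:4,r3:7,r4:Mul1,r5:12
  c8: CDB Mul2=28; issue ADD r1<-Add2  regs: r0:Add1,r1:Add2,r2:4,r3:7,r4:Mul1,r5:12
  c9: -  regs: r0:Add1,r1:Add2,r2:4,r3:7,r4:Mul1,r5:12
  c10: CDB Mul1=-14  regs: r0:Add1,r1:Add2,r2:4,r3:7,r4:-14,r5:12
  c11: -  regs: r0:Add1,r1:Add2,r2:4,r3:7,r4:-14,r5:12
  c12: CDB Add1=21  regs: r0:21,r1:Add2,r2:4,r3:7,r4:-14,r5:12

STATUS = VALUE 21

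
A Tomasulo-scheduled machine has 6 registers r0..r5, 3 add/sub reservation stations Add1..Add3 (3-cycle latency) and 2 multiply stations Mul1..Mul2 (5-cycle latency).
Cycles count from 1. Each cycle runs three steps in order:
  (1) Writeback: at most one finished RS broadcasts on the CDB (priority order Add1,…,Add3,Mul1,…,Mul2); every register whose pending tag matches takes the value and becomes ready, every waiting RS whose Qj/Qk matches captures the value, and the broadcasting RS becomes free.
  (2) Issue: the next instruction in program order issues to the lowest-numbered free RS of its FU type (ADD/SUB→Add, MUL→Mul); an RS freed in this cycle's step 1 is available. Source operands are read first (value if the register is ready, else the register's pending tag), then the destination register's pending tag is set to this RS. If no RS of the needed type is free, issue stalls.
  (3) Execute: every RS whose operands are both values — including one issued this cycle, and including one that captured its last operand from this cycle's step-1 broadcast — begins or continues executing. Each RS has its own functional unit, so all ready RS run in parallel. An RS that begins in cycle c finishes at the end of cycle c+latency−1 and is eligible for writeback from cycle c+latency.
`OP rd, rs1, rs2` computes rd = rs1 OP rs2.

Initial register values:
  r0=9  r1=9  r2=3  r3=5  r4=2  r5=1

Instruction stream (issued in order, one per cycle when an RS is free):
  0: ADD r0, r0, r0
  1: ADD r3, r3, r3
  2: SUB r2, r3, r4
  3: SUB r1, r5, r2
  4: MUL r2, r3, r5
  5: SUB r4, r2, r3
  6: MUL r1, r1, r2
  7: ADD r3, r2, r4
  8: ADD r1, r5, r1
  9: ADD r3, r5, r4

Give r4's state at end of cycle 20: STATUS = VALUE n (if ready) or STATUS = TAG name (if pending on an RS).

  c1: issue ADD r0<-Add1  regs: r0:Add1,r1:9,r2:3,r3:5,r4:2,r5:1
  c2: issue ADD r3<-Add2  regs: r0:Add1,r1:9,r2:3,r3:Add2,r4:2,r5:1
  c3: issue SUB r2<-Add3  regs: r0:Add1,r1:9,r2:Add3,r3:Add2,r4:2,r5:1
  c4: CDB Add1=18; issue SUB r1<-Add1  regs: r0:18,r1:Add1,r2:Add3,r3:Add2,r4:2,r5:1
  c5: CDB Add2=10; issue MUL r2<-Mul1  regs: r0:18,r1:Add1,r2:Mul1,r3:10,r4:2,r5:1
  c6: issue SUB r4<-Add2  regs: r0:18,r1:Add1,r2:Mul1,r3:10,r4:Add2,r5:1
  c7: issue MUL r1<-Mul2  regs: r0:18,r1:Mul2,r2:Mul1,r3:10,r4:Add2,r5:1
  c8: CDB Add3=8; issue ADD r3<-Add3  regs: r0:18,r1:Mul2,r2:Mul1,r3:Add3,r4:Add2,r5:1
  c9: stall  regs: r0:18,r1:Mul2,r2:Mul1,r3:Add3,r4:Add2,r5:1
  c10: CDB Mul1=10; stall  regs: r0:18,r1:Mul2,r2:10,r3:Add3,r4:Add2,r5:1
  c11: CDB Add1=-7; issue ADD r1<-Add1  regs: r0:18,r1:Add1,r2:10,r3:Add3,r4:Add2,r5:1
  c12: stall  regs: r0:18,r1:Add1,r2:10,r3:Add3,r4:Add2,r5:1
  c13: CDB Add2=0; issue ADD r3<-Add2  regs: r0:18,r1:Add1,r2:10,r3:Add2,r4:0,r5:1
  c14: -  regs: r0:18,r1:Add1,r2:10,r3:Add2,r4:0,r5:1
  c15: -  regs: r0:18,r1:Add1,r2:10,r3:Add2,r4:0,r5:1
  c16: CDB Add2=1  regs: r0:18,r1:Add1,r2:10,r3:1,r4:0,r5:1
  c17: CDB Add3=10  regs: r0:18,r1:Add1,r2:10,r3:1,r4:0,r5:1
  c18: CDB Mul2=-70  regs: r0:18,r1:Add1,r2:10,r3:1,r4:0,r5:1
  c19: -  regs: r0:18,r1:Add1,r2:10,r3:1,r4:0,r5:1
  c20: -  regs: r0:18,r1:Add1,r2:10,r3:1,r4:0,r5:1

STATUS = VALUE 0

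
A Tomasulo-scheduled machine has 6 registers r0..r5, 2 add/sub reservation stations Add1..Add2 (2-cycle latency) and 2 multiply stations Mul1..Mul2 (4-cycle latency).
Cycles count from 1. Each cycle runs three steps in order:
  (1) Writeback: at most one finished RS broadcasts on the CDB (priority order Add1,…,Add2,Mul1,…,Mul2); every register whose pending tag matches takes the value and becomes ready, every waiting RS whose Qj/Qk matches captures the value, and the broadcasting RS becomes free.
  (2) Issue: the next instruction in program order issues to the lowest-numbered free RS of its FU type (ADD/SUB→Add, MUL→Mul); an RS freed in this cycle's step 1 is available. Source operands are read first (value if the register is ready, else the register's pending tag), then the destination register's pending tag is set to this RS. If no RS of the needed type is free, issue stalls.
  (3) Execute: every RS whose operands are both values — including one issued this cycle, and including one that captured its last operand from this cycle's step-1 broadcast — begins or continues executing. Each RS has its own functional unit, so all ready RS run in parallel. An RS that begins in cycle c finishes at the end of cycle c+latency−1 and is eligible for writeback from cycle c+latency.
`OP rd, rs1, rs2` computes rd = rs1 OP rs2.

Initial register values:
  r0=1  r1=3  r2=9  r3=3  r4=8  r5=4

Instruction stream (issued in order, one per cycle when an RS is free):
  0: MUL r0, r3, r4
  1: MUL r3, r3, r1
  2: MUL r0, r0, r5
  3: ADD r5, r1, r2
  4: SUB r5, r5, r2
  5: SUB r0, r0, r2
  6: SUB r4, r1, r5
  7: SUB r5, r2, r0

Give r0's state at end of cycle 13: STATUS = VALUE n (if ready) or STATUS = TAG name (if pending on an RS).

STATUS = VALUE 87

  c1: issue MUL r0<-Mul1  regs: r0:Mul1,r1:3,r2:9,r3:3,r4:8,r5:4
  c2: issue MUL r3<-Mul2  regs: r0:Mul1,r1:3,r2:9,r3:Mul2,r4:8,r5:4
  c3: stall  regs: r0:Mul1,r1:3,r2:9,r3:Mul2,r4:8,r5:4
  c4: stall  regs: r0:Mul1,r1:3,r2:9,r3:Mul2,r4:8,r5:4
  c5: CDB Mul1=24; issue MUL r0<-Mul1  regs: r0:Mul1,r1:3,r2:9,r3:Mul2,r4:8,r5:4
  c6: CDB Mul2=9; issue ADD r5<-Add1  regs: r0:Mul1,r1:3,r2:9,r3:9,r4:8,r5:Add1
  c7: issue SUB r5<-Add2  regs: r0:Mul1,r1:3,r2:9,r3:9,r4:8,r5:Add2
  c8: CDB Add1=12; issue SUB r0<-Add1  regs: r0:Add1,r1:3,r2:9,r3:9,r4:8,r5:Add2
  c9: CDB Mul1=96; stall  regs: r0:Add1,r1:3,r2:9,r3:9,r4:8,r5:Add2
  c10: CDB Add2=3; issue SUB r4<-Add2  regs: r0:Add1,r1:3,r2:9,r3:9,r4:Add2,r5:3
  c11: CDB Add1=87; issue SUB r5<-Add1  regs: r0:87,r1:3,r2:9,r3:9,r4:Add2,r5:Add1
  c12: CDB Add2=0  regs: r0:87,r1:3,r2:9,r3:9,r4:0,r5:Add1
  c13: CDB Add1=-78  regs: r0:87,r1:3,r2:9,r3:9,r4:0,r5:-78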